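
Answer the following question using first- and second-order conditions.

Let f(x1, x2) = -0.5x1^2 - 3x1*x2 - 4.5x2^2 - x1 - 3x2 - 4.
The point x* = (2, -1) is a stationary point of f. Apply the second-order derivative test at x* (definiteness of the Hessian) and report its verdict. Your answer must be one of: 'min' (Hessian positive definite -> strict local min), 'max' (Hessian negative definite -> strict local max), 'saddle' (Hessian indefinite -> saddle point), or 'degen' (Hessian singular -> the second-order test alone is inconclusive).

Compute the Hessian H = grad^2 f:
  H = [[-1, -3], [-3, -9]]
Verify stationarity: grad f(x*) = H x* + g = (0, 0).
Eigenvalues of H: -10, 0.
H has a zero eigenvalue (singular; negative semidefinite but not definite), so H is neither positive definite, negative definite, nor indefinite. The second-order test alone is inconclusive -> degen.
(Indeed, f is constant along the null direction of H through x*, so x* is not a strict local extremum.)

degen


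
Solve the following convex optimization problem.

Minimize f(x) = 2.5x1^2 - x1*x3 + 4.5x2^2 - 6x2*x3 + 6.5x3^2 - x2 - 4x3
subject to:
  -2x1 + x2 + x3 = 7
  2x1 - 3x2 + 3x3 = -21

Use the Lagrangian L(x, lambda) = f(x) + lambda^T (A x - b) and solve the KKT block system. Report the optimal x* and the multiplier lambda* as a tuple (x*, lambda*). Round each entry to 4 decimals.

Form the Lagrangian:
  L(x, lambda) = (1/2) x^T Q x + c^T x + lambda^T (A x - b)
Stationarity (grad_x L = 0): Q x + c + A^T lambda = 0.
Primal feasibility: A x = b.

This gives the KKT block system:
  [ Q   A^T ] [ x     ]   [-c ]
  [ A    0  ] [ lambda ] = [ b ]

Solving the linear system:
  x*      = (-3.5188, 2.3083, -2.3459)
  lambda* = (5.4887, 13.1128)
  f(x*)   = 122.0113

x* = (-3.5188, 2.3083, -2.3459), lambda* = (5.4887, 13.1128)


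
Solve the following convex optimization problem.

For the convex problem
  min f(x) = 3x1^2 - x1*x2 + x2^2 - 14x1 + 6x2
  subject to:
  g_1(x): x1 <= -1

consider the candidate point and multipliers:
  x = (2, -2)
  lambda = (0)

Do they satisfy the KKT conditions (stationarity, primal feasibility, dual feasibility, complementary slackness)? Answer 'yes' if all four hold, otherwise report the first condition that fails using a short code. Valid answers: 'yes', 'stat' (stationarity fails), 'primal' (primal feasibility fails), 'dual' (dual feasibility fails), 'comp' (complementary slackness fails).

Gradient of f: grad f(x) = Q x + c = (0, 0)
Constraint values g_i(x) = a_i^T x - b_i:
  g_1((2, -2)) = 3
Stationarity residual: grad f(x) + sum_i lambda_i a_i = (0, 0)
  -> stationarity OK
Primal feasibility (all g_i <= 0): FAILS
Dual feasibility (all lambda_i >= 0): OK
Complementary slackness (lambda_i * g_i(x) = 0 for all i): OK

Verdict: the first failing condition is primal_feasibility -> primal.

primal


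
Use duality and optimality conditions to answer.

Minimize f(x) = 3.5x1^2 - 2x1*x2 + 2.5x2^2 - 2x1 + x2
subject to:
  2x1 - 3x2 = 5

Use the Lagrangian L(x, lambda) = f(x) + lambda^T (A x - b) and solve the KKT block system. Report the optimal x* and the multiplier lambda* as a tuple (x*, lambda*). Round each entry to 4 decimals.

Form the Lagrangian:
  L(x, lambda) = (1/2) x^T Q x + c^T x + lambda^T (A x - b)
Stationarity (grad_x L = 0): Q x + c + A^T lambda = 0.
Primal feasibility: A x = b.

This gives the KKT block system:
  [ Q   A^T ] [ x     ]   [-c ]
  [ A    0  ] [ lambda ] = [ b ]

Solving the linear system:
  x*      = (0.5424, -1.3051)
  lambda* = (-2.2034)
  f(x*)   = 4.3136

x* = (0.5424, -1.3051), lambda* = (-2.2034)


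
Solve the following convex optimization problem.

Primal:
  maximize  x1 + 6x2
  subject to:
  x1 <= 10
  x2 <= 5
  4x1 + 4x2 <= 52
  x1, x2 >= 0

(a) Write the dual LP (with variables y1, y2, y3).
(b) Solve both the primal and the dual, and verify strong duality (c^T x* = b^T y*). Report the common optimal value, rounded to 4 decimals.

The standard primal-dual pair for 'max c^T x s.t. A x <= b, x >= 0' is:
  Dual:  min b^T y  s.t.  A^T y >= c,  y >= 0.

So the dual LP is:
  minimize  10y1 + 5y2 + 52y3
  subject to:
    y1 + 4y3 >= 1
    y2 + 4y3 >= 6
    y1, y2, y3 >= 0

Solving the primal: x* = (8, 5).
  primal value c^T x* = 38.
Solving the dual: y* = (0, 5, 0.25).
  dual value b^T y* = 38.
Strong duality: c^T x* = b^T y*. Confirmed.

38


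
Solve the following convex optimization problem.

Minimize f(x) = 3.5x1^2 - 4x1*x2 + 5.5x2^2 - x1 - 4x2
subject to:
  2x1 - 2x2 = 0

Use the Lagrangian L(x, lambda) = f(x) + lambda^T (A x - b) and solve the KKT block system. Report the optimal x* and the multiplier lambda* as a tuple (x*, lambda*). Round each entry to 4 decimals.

Form the Lagrangian:
  L(x, lambda) = (1/2) x^T Q x + c^T x + lambda^T (A x - b)
Stationarity (grad_x L = 0): Q x + c + A^T lambda = 0.
Primal feasibility: A x = b.

This gives the KKT block system:
  [ Q   A^T ] [ x     ]   [-c ]
  [ A    0  ] [ lambda ] = [ b ]

Solving the linear system:
  x*      = (0.5, 0.5)
  lambda* = (-0.25)
  f(x*)   = -1.25

x* = (0.5, 0.5), lambda* = (-0.25)


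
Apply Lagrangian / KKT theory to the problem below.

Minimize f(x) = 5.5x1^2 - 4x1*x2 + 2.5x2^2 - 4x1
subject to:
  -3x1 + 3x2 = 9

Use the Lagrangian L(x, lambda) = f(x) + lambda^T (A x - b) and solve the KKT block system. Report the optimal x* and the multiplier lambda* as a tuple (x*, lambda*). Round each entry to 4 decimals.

Form the Lagrangian:
  L(x, lambda) = (1/2) x^T Q x + c^T x + lambda^T (A x - b)
Stationarity (grad_x L = 0): Q x + c + A^T lambda = 0.
Primal feasibility: A x = b.

This gives the KKT block system:
  [ Q   A^T ] [ x     ]   [-c ]
  [ A    0  ] [ lambda ] = [ b ]

Solving the linear system:
  x*      = (0.125, 3.125)
  lambda* = (-5.0417)
  f(x*)   = 22.4375

x* = (0.125, 3.125), lambda* = (-5.0417)


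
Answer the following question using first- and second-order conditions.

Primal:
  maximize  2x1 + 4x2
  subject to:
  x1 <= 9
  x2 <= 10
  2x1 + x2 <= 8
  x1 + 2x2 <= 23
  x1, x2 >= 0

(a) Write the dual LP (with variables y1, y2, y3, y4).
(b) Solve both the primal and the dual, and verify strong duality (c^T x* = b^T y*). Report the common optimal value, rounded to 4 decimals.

The standard primal-dual pair for 'max c^T x s.t. A x <= b, x >= 0' is:
  Dual:  min b^T y  s.t.  A^T y >= c,  y >= 0.

So the dual LP is:
  minimize  9y1 + 10y2 + 8y3 + 23y4
  subject to:
    y1 + 2y3 + y4 >= 2
    y2 + y3 + 2y4 >= 4
    y1, y2, y3, y4 >= 0

Solving the primal: x* = (0, 8).
  primal value c^T x* = 32.
Solving the dual: y* = (0, 0, 4, 0).
  dual value b^T y* = 32.
Strong duality: c^T x* = b^T y*. Confirmed.

32


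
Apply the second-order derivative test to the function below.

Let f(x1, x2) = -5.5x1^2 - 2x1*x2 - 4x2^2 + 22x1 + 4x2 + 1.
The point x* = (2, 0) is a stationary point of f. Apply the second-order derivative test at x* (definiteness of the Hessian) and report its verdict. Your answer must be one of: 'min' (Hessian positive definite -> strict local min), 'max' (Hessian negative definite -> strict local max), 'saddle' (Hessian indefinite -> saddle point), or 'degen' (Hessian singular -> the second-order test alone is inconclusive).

Compute the Hessian H = grad^2 f:
  H = [[-11, -2], [-2, -8]]
Verify stationarity: grad f(x*) = H x* + g = (0, 0).
Eigenvalues of H: -12, -7.
Both eigenvalues < 0, so H is negative definite -> x* is a strict local max.

max


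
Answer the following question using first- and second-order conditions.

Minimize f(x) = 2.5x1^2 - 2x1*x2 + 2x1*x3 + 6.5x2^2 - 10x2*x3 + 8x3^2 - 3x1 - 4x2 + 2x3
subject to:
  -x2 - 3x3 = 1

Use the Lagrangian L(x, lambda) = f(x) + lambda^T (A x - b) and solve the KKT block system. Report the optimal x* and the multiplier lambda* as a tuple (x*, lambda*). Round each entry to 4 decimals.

Form the Lagrangian:
  L(x, lambda) = (1/2) x^T Q x + c^T x + lambda^T (A x - b)
Stationarity (grad_x L = 0): Q x + c + A^T lambda = 0.
Primal feasibility: A x = b.

This gives the KKT block system:
  [ Q   A^T ] [ x     ]   [-c ]
  [ A    0  ] [ lambda ] = [ b ]

Solving the linear system:
  x*      = (0.7736, 0.0755, -0.3585)
  lambda* = (-0.9811)
  f(x*)   = -1.1792

x* = (0.7736, 0.0755, -0.3585), lambda* = (-0.9811)


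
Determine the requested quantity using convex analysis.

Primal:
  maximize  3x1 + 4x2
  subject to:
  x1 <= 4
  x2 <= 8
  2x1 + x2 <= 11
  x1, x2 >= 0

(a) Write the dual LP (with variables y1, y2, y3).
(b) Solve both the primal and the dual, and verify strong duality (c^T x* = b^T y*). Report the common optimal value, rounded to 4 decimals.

The standard primal-dual pair for 'max c^T x s.t. A x <= b, x >= 0' is:
  Dual:  min b^T y  s.t.  A^T y >= c,  y >= 0.

So the dual LP is:
  minimize  4y1 + 8y2 + 11y3
  subject to:
    y1 + 2y3 >= 3
    y2 + y3 >= 4
    y1, y2, y3 >= 0

Solving the primal: x* = (1.5, 8).
  primal value c^T x* = 36.5.
Solving the dual: y* = (0, 2.5, 1.5).
  dual value b^T y* = 36.5.
Strong duality: c^T x* = b^T y*. Confirmed.

36.5


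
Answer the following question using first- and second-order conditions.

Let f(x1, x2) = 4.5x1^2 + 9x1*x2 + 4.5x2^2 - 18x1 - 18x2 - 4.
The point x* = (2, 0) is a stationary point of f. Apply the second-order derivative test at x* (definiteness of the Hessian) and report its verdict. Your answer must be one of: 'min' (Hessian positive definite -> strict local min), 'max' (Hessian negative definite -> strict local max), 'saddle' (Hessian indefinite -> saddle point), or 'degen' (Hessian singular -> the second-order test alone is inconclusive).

Compute the Hessian H = grad^2 f:
  H = [[9, 9], [9, 9]]
Verify stationarity: grad f(x*) = H x* + g = (0, 0).
Eigenvalues of H: 0, 18.
H has a zero eigenvalue (singular; positive semidefinite but not definite), so H is neither positive definite, negative definite, nor indefinite. The second-order test alone is inconclusive -> degen.
(Indeed, f is constant along the null direction of H through x*, so x* is not a strict local extremum.)

degen


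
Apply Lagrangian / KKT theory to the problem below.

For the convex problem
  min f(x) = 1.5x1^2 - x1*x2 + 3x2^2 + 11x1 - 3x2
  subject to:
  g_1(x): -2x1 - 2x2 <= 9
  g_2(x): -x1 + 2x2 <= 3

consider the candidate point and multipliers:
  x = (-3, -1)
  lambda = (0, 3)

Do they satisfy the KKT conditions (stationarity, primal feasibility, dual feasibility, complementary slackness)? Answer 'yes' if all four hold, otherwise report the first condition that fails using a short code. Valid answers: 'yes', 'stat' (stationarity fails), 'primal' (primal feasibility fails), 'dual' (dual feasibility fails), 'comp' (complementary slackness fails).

Gradient of f: grad f(x) = Q x + c = (3, -6)
Constraint values g_i(x) = a_i^T x - b_i:
  g_1((-3, -1)) = -1
  g_2((-3, -1)) = -2
Stationarity residual: grad f(x) + sum_i lambda_i a_i = (0, 0)
  -> stationarity OK
Primal feasibility (all g_i <= 0): OK
Dual feasibility (all lambda_i >= 0): OK
Complementary slackness (lambda_i * g_i(x) = 0 for all i): FAILS

Verdict: the first failing condition is complementary_slackness -> comp.

comp


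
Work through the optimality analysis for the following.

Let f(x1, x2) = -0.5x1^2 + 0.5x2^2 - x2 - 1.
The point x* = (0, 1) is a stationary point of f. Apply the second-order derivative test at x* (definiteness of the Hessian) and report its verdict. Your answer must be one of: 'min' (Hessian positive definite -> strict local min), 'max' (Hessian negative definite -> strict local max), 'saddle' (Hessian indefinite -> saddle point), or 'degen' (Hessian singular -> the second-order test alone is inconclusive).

Compute the Hessian H = grad^2 f:
  H = [[-1, 0], [0, 1]]
Verify stationarity: grad f(x*) = H x* + g = (0, 0).
Eigenvalues of H: -1, 1.
Eigenvalues have mixed signs, so H is indefinite -> x* is a saddle point.

saddle


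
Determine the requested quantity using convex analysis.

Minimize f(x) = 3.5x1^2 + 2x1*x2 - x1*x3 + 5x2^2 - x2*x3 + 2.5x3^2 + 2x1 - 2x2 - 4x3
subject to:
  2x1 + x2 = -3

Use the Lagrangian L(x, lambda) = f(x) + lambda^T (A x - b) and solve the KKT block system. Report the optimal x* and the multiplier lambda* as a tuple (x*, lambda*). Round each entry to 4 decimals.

Form the Lagrangian:
  L(x, lambda) = (1/2) x^T Q x + c^T x + lambda^T (A x - b)
Stationarity (grad_x L = 0): Q x + c + A^T lambda = 0.
Primal feasibility: A x = b.

This gives the KKT block system:
  [ Q   A^T ] [ x     ]   [-c ]
  [ A    0  ] [ lambda ] = [ b ]

Solving the linear system:
  x*      = (-1.5515, 0.1031, 0.5103)
  lambda* = (4.5825)
  f(x*)   = 4.1985

x* = (-1.5515, 0.1031, 0.5103), lambda* = (4.5825)


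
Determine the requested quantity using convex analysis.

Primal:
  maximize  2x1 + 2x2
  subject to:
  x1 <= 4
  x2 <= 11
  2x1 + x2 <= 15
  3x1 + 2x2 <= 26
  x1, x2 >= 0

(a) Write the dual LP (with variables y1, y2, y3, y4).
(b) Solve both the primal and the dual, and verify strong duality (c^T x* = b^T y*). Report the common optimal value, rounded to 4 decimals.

The standard primal-dual pair for 'max c^T x s.t. A x <= b, x >= 0' is:
  Dual:  min b^T y  s.t.  A^T y >= c,  y >= 0.

So the dual LP is:
  minimize  4y1 + 11y2 + 15y3 + 26y4
  subject to:
    y1 + 2y3 + 3y4 >= 2
    y2 + y3 + 2y4 >= 2
    y1, y2, y3, y4 >= 0

Solving the primal: x* = (1.3333, 11).
  primal value c^T x* = 24.6667.
Solving the dual: y* = (0, 0.6667, 0, 0.6667).
  dual value b^T y* = 24.6667.
Strong duality: c^T x* = b^T y*. Confirmed.

24.6667


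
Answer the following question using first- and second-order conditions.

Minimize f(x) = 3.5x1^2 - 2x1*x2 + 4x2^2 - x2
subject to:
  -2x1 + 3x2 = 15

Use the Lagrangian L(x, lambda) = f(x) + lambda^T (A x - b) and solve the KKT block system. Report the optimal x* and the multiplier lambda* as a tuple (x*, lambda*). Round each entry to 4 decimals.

Form the Lagrangian:
  L(x, lambda) = (1/2) x^T Q x + c^T x + lambda^T (A x - b)
Stationarity (grad_x L = 0): Q x + c + A^T lambda = 0.
Primal feasibility: A x = b.

This gives the KKT block system:
  [ Q   A^T ] [ x     ]   [-c ]
  [ A    0  ] [ lambda ] = [ b ]

Solving the linear system:
  x*      = (-2.0282, 3.6479)
  lambda* = (-10.7465)
  f(x*)   = 78.7746

x* = (-2.0282, 3.6479), lambda* = (-10.7465)


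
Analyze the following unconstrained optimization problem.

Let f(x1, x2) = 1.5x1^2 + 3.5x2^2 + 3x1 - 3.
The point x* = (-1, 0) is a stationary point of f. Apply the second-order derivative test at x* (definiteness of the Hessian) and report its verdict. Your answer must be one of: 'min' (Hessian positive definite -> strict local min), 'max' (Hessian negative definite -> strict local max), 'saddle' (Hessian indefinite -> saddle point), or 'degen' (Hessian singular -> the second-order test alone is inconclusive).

Compute the Hessian H = grad^2 f:
  H = [[3, 0], [0, 7]]
Verify stationarity: grad f(x*) = H x* + g = (0, 0).
Eigenvalues of H: 3, 7.
Both eigenvalues > 0, so H is positive definite -> x* is a strict local min.

min


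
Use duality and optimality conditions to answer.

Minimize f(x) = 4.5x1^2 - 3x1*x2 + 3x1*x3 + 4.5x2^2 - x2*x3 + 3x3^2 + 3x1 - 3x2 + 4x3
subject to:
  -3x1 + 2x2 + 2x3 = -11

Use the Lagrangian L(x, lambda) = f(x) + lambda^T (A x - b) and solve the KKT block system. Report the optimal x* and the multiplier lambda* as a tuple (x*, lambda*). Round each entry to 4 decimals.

Form the Lagrangian:
  L(x, lambda) = (1/2) x^T Q x + c^T x + lambda^T (A x - b)
Stationarity (grad_x L = 0): Q x + c + A^T lambda = 0.
Primal feasibility: A x = b.

This gives the KKT block system:
  [ Q   A^T ] [ x     ]   [-c ]
  [ A    0  ] [ lambda ] = [ b ]

Solving the linear system:
  x*      = (1.7066, -0.1966, -2.7436)
  lambda* = (3.5726)
  f(x*)   = 17.0171

x* = (1.7066, -0.1966, -2.7436), lambda* = (3.5726)


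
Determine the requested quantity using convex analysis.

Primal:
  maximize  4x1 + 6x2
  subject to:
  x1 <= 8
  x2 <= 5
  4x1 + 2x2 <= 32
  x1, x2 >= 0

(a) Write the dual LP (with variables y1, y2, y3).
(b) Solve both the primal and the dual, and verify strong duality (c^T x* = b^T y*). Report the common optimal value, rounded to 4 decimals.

The standard primal-dual pair for 'max c^T x s.t. A x <= b, x >= 0' is:
  Dual:  min b^T y  s.t.  A^T y >= c,  y >= 0.

So the dual LP is:
  minimize  8y1 + 5y2 + 32y3
  subject to:
    y1 + 4y3 >= 4
    y2 + 2y3 >= 6
    y1, y2, y3 >= 0

Solving the primal: x* = (5.5, 5).
  primal value c^T x* = 52.
Solving the dual: y* = (0, 4, 1).
  dual value b^T y* = 52.
Strong duality: c^T x* = b^T y*. Confirmed.

52


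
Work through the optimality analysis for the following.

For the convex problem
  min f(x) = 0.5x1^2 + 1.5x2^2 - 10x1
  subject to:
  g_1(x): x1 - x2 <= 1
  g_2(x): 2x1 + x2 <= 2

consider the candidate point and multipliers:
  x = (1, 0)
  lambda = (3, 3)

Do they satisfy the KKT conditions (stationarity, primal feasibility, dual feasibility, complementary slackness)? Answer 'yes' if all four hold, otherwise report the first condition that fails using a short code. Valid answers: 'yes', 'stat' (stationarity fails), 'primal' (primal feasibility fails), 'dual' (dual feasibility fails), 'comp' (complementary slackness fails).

Gradient of f: grad f(x) = Q x + c = (-9, 0)
Constraint values g_i(x) = a_i^T x - b_i:
  g_1((1, 0)) = 0
  g_2((1, 0)) = 0
Stationarity residual: grad f(x) + sum_i lambda_i a_i = (0, 0)
  -> stationarity OK
Primal feasibility (all g_i <= 0): OK
Dual feasibility (all lambda_i >= 0): OK
Complementary slackness (lambda_i * g_i(x) = 0 for all i): OK

Verdict: yes, KKT holds.

yes


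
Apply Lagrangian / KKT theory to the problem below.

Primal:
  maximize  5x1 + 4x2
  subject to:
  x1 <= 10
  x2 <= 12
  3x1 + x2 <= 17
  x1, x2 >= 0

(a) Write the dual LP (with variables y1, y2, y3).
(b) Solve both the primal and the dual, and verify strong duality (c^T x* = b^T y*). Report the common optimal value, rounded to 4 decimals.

The standard primal-dual pair for 'max c^T x s.t. A x <= b, x >= 0' is:
  Dual:  min b^T y  s.t.  A^T y >= c,  y >= 0.

So the dual LP is:
  minimize  10y1 + 12y2 + 17y3
  subject to:
    y1 + 3y3 >= 5
    y2 + y3 >= 4
    y1, y2, y3 >= 0

Solving the primal: x* = (1.6667, 12).
  primal value c^T x* = 56.3333.
Solving the dual: y* = (0, 2.3333, 1.6667).
  dual value b^T y* = 56.3333.
Strong duality: c^T x* = b^T y*. Confirmed.

56.3333


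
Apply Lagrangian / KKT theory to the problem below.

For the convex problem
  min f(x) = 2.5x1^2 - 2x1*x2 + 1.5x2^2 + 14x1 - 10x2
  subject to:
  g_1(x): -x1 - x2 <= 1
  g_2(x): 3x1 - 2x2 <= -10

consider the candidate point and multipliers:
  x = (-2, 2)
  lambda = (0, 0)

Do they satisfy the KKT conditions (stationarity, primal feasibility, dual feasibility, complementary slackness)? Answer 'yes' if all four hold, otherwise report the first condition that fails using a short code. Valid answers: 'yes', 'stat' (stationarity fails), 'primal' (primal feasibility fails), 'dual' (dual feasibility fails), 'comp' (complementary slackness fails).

Gradient of f: grad f(x) = Q x + c = (0, 0)
Constraint values g_i(x) = a_i^T x - b_i:
  g_1((-2, 2)) = -1
  g_2((-2, 2)) = 0
Stationarity residual: grad f(x) + sum_i lambda_i a_i = (0, 0)
  -> stationarity OK
Primal feasibility (all g_i <= 0): OK
Dual feasibility (all lambda_i >= 0): OK
Complementary slackness (lambda_i * g_i(x) = 0 for all i): OK

Verdict: yes, KKT holds.

yes


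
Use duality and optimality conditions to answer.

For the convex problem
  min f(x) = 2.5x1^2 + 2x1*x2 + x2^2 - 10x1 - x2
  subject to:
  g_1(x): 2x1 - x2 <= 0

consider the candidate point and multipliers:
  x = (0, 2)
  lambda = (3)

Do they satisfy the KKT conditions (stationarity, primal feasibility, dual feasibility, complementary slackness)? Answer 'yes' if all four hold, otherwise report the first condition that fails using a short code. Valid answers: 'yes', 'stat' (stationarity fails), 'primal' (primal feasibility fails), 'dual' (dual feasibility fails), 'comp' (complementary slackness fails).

Gradient of f: grad f(x) = Q x + c = (-6, 3)
Constraint values g_i(x) = a_i^T x - b_i:
  g_1((0, 2)) = -2
Stationarity residual: grad f(x) + sum_i lambda_i a_i = (0, 0)
  -> stationarity OK
Primal feasibility (all g_i <= 0): OK
Dual feasibility (all lambda_i >= 0): OK
Complementary slackness (lambda_i * g_i(x) = 0 for all i): FAILS

Verdict: the first failing condition is complementary_slackness -> comp.

comp


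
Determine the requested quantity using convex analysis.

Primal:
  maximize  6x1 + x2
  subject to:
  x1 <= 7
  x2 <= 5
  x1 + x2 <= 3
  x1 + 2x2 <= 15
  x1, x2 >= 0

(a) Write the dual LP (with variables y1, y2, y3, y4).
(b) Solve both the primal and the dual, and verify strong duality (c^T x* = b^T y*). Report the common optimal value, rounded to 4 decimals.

The standard primal-dual pair for 'max c^T x s.t. A x <= b, x >= 0' is:
  Dual:  min b^T y  s.t.  A^T y >= c,  y >= 0.

So the dual LP is:
  minimize  7y1 + 5y2 + 3y3 + 15y4
  subject to:
    y1 + y3 + y4 >= 6
    y2 + y3 + 2y4 >= 1
    y1, y2, y3, y4 >= 0

Solving the primal: x* = (3, 0).
  primal value c^T x* = 18.
Solving the dual: y* = (0, 0, 6, 0).
  dual value b^T y* = 18.
Strong duality: c^T x* = b^T y*. Confirmed.

18


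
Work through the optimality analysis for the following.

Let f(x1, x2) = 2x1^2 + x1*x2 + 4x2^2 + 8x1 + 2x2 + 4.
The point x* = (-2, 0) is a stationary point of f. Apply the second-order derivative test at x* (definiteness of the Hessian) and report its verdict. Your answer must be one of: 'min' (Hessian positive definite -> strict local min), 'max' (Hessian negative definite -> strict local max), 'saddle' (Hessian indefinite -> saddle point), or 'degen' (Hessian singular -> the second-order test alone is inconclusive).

Compute the Hessian H = grad^2 f:
  H = [[4, 1], [1, 8]]
Verify stationarity: grad f(x*) = H x* + g = (0, 0).
Eigenvalues of H: 3.7639, 8.2361.
Both eigenvalues > 0, so H is positive definite -> x* is a strict local min.

min


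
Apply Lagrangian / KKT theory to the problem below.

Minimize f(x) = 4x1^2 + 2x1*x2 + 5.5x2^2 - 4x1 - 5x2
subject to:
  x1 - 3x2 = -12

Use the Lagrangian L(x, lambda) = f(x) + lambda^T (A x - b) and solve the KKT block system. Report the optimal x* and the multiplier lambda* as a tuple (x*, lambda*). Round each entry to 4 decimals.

Form the Lagrangian:
  L(x, lambda) = (1/2) x^T Q x + c^T x + lambda^T (A x - b)
Stationarity (grad_x L = 0): Q x + c + A^T lambda = 0.
Primal feasibility: A x = b.

This gives the KKT block system:
  [ Q   A^T ] [ x     ]   [-c ]
  [ A    0  ] [ lambda ] = [ b ]

Solving the linear system:
  x*      = (-1.6105, 3.4632)
  lambda* = (9.9579)
  f(x*)   = 54.3105

x* = (-1.6105, 3.4632), lambda* = (9.9579)


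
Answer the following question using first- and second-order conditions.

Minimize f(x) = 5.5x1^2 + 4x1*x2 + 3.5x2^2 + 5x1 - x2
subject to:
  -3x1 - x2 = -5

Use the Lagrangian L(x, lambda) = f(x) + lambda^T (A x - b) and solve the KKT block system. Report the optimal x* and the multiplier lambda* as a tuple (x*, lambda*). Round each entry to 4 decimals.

Form the Lagrangian:
  L(x, lambda) = (1/2) x^T Q x + c^T x + lambda^T (A x - b)
Stationarity (grad_x L = 0): Q x + c + A^T lambda = 0.
Primal feasibility: A x = b.

This gives the KKT block system:
  [ Q   A^T ] [ x     ]   [-c ]
  [ A    0  ] [ lambda ] = [ b ]

Solving the linear system:
  x*      = (1.54, 0.38)
  lambda* = (7.82)
  f(x*)   = 23.21

x* = (1.54, 0.38), lambda* = (7.82)


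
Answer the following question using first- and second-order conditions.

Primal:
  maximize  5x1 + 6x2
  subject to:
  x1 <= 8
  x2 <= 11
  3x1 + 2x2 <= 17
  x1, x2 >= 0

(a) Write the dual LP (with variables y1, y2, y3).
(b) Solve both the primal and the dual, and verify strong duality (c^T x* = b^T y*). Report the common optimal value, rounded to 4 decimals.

The standard primal-dual pair for 'max c^T x s.t. A x <= b, x >= 0' is:
  Dual:  min b^T y  s.t.  A^T y >= c,  y >= 0.

So the dual LP is:
  minimize  8y1 + 11y2 + 17y3
  subject to:
    y1 + 3y3 >= 5
    y2 + 2y3 >= 6
    y1, y2, y3 >= 0

Solving the primal: x* = (0, 8.5).
  primal value c^T x* = 51.
Solving the dual: y* = (0, 0, 3).
  dual value b^T y* = 51.
Strong duality: c^T x* = b^T y*. Confirmed.

51


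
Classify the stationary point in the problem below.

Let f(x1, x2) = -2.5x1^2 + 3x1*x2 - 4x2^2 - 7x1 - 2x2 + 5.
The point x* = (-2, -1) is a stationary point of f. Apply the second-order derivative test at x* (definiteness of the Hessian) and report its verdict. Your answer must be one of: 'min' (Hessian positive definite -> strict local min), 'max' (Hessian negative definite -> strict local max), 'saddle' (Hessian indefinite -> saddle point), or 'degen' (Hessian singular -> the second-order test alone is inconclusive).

Compute the Hessian H = grad^2 f:
  H = [[-5, 3], [3, -8]]
Verify stationarity: grad f(x*) = H x* + g = (0, 0).
Eigenvalues of H: -9.8541, -3.1459.
Both eigenvalues < 0, so H is negative definite -> x* is a strict local max.

max


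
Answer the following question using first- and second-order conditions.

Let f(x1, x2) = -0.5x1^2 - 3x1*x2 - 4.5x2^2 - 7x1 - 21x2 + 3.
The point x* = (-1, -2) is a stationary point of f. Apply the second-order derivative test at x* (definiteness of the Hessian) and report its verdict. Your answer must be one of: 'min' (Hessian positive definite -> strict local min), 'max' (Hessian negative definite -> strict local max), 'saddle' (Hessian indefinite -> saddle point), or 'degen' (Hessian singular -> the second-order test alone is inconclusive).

Compute the Hessian H = grad^2 f:
  H = [[-1, -3], [-3, -9]]
Verify stationarity: grad f(x*) = H x* + g = (0, 0).
Eigenvalues of H: -10, 0.
H has a zero eigenvalue (singular; negative semidefinite but not definite), so H is neither positive definite, negative definite, nor indefinite. The second-order test alone is inconclusive -> degen.
(Indeed, f is constant along the null direction of H through x*, so x* is not a strict local extremum.)

degen


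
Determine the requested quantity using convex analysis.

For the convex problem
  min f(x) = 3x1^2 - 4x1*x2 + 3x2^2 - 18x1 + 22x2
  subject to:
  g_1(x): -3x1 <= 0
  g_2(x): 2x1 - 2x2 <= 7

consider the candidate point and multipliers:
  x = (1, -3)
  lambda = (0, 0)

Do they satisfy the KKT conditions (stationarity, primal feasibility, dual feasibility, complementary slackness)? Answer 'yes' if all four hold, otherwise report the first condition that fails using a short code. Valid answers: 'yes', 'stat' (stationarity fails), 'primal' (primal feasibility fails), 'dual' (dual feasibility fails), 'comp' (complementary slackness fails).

Gradient of f: grad f(x) = Q x + c = (0, 0)
Constraint values g_i(x) = a_i^T x - b_i:
  g_1((1, -3)) = -3
  g_2((1, -3)) = 1
Stationarity residual: grad f(x) + sum_i lambda_i a_i = (0, 0)
  -> stationarity OK
Primal feasibility (all g_i <= 0): FAILS
Dual feasibility (all lambda_i >= 0): OK
Complementary slackness (lambda_i * g_i(x) = 0 for all i): OK

Verdict: the first failing condition is primal_feasibility -> primal.

primal


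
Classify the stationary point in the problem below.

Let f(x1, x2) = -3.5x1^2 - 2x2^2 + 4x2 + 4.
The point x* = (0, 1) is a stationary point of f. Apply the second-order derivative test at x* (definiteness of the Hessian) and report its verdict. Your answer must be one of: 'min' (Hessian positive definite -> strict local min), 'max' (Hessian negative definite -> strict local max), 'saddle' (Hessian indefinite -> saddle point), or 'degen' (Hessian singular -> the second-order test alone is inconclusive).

Compute the Hessian H = grad^2 f:
  H = [[-7, 0], [0, -4]]
Verify stationarity: grad f(x*) = H x* + g = (0, 0).
Eigenvalues of H: -7, -4.
Both eigenvalues < 0, so H is negative definite -> x* is a strict local max.

max


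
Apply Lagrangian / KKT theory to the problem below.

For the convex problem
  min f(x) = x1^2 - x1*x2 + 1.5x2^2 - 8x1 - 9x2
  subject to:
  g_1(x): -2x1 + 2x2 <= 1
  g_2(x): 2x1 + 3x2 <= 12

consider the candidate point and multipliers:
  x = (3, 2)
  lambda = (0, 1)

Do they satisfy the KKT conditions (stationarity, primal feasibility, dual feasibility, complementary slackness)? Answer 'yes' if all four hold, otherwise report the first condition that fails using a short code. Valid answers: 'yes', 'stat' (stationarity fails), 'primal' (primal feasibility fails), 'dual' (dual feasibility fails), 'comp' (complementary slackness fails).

Gradient of f: grad f(x) = Q x + c = (-4, -6)
Constraint values g_i(x) = a_i^T x - b_i:
  g_1((3, 2)) = -3
  g_2((3, 2)) = 0
Stationarity residual: grad f(x) + sum_i lambda_i a_i = (-2, -3)
  -> stationarity FAILS
Primal feasibility (all g_i <= 0): OK
Dual feasibility (all lambda_i >= 0): OK
Complementary slackness (lambda_i * g_i(x) = 0 for all i): OK

Verdict: the first failing condition is stationarity -> stat.

stat


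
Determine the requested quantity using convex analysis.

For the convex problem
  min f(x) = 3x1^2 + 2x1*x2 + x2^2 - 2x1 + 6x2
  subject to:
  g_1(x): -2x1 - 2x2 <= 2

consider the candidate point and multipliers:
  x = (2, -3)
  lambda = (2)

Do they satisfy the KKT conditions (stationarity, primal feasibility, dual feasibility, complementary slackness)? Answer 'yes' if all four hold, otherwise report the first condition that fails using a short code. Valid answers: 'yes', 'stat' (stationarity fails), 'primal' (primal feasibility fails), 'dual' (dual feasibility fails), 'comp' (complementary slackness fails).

Gradient of f: grad f(x) = Q x + c = (4, 4)
Constraint values g_i(x) = a_i^T x - b_i:
  g_1((2, -3)) = 0
Stationarity residual: grad f(x) + sum_i lambda_i a_i = (0, 0)
  -> stationarity OK
Primal feasibility (all g_i <= 0): OK
Dual feasibility (all lambda_i >= 0): OK
Complementary slackness (lambda_i * g_i(x) = 0 for all i): OK

Verdict: yes, KKT holds.

yes


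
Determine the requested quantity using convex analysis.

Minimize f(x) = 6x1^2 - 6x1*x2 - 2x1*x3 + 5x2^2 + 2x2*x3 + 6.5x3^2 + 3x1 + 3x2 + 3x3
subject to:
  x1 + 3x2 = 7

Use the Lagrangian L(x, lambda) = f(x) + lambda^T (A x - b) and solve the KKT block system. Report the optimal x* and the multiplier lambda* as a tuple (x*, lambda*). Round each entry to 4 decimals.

Form the Lagrangian:
  L(x, lambda) = (1/2) x^T Q x + c^T x + lambda^T (A x - b)
Stationarity (grad_x L = 0): Q x + c + A^T lambda = 0.
Primal feasibility: A x = b.

This gives the KKT block system:
  [ Q   A^T ] [ x     ]   [-c ]
  [ A    0  ] [ lambda ] = [ b ]

Solving the linear system:
  x*      = (1.0991, 1.967, -0.3643)
  lambda* = (-5.1156)
  f(x*)   = 21.9572

x* = (1.0991, 1.967, -0.3643), lambda* = (-5.1156)


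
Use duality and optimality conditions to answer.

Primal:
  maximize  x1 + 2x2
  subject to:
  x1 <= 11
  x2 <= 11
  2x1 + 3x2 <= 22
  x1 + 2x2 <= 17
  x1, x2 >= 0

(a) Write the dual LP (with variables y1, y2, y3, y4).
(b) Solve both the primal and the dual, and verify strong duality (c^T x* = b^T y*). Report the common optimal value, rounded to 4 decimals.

The standard primal-dual pair for 'max c^T x s.t. A x <= b, x >= 0' is:
  Dual:  min b^T y  s.t.  A^T y >= c,  y >= 0.

So the dual LP is:
  minimize  11y1 + 11y2 + 22y3 + 17y4
  subject to:
    y1 + 2y3 + y4 >= 1
    y2 + 3y3 + 2y4 >= 2
    y1, y2, y3, y4 >= 0

Solving the primal: x* = (0, 7.3333).
  primal value c^T x* = 14.6667.
Solving the dual: y* = (0, 0, 0.6667, 0).
  dual value b^T y* = 14.6667.
Strong duality: c^T x* = b^T y*. Confirmed.

14.6667


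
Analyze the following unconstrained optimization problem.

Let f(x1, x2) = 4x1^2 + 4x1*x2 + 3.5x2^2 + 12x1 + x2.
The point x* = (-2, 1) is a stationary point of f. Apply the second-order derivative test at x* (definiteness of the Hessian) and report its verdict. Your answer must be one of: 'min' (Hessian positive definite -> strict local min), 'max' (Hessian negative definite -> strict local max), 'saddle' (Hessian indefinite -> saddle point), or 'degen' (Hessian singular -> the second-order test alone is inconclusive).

Compute the Hessian H = grad^2 f:
  H = [[8, 4], [4, 7]]
Verify stationarity: grad f(x*) = H x* + g = (0, 0).
Eigenvalues of H: 3.4689, 11.5311.
Both eigenvalues > 0, so H is positive definite -> x* is a strict local min.

min


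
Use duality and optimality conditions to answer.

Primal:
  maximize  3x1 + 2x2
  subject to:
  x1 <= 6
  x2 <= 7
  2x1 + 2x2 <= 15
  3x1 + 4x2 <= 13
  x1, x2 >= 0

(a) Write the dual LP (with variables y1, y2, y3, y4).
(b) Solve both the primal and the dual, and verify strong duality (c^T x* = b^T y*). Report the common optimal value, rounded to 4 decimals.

The standard primal-dual pair for 'max c^T x s.t. A x <= b, x >= 0' is:
  Dual:  min b^T y  s.t.  A^T y >= c,  y >= 0.

So the dual LP is:
  minimize  6y1 + 7y2 + 15y3 + 13y4
  subject to:
    y1 + 2y3 + 3y4 >= 3
    y2 + 2y3 + 4y4 >= 2
    y1, y2, y3, y4 >= 0

Solving the primal: x* = (4.3333, 0).
  primal value c^T x* = 13.
Solving the dual: y* = (0, 0, 0, 1).
  dual value b^T y* = 13.
Strong duality: c^T x* = b^T y*. Confirmed.

13


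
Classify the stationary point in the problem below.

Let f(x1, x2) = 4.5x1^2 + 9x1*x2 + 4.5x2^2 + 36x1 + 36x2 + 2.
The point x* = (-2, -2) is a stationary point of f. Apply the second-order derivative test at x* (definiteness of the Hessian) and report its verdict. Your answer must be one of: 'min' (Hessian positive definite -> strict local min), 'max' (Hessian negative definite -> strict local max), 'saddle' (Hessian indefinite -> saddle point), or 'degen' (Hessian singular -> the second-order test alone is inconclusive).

Compute the Hessian H = grad^2 f:
  H = [[9, 9], [9, 9]]
Verify stationarity: grad f(x*) = H x* + g = (0, 0).
Eigenvalues of H: 0, 18.
H has a zero eigenvalue (singular; positive semidefinite but not definite), so H is neither positive definite, negative definite, nor indefinite. The second-order test alone is inconclusive -> degen.
(Indeed, f is constant along the null direction of H through x*, so x* is not a strict local extremum.)

degen


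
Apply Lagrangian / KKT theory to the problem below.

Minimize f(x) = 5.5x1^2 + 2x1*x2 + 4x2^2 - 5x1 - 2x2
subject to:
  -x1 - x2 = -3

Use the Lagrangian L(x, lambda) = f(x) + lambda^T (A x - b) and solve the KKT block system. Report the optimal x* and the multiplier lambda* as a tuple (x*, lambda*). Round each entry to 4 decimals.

Form the Lagrangian:
  L(x, lambda) = (1/2) x^T Q x + c^T x + lambda^T (A x - b)
Stationarity (grad_x L = 0): Q x + c + A^T lambda = 0.
Primal feasibility: A x = b.

This gives the KKT block system:
  [ Q   A^T ] [ x     ]   [-c ]
  [ A    0  ] [ lambda ] = [ b ]

Solving the linear system:
  x*      = (1.4, 1.6)
  lambda* = (13.6)
  f(x*)   = 15.3

x* = (1.4, 1.6), lambda* = (13.6)


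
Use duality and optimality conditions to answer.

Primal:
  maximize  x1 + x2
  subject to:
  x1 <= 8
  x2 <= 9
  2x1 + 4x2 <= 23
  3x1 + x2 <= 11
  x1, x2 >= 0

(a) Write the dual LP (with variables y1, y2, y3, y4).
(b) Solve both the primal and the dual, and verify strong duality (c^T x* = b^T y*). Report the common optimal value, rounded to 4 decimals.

The standard primal-dual pair for 'max c^T x s.t. A x <= b, x >= 0' is:
  Dual:  min b^T y  s.t.  A^T y >= c,  y >= 0.

So the dual LP is:
  minimize  8y1 + 9y2 + 23y3 + 11y4
  subject to:
    y1 + 2y3 + 3y4 >= 1
    y2 + 4y3 + y4 >= 1
    y1, y2, y3, y4 >= 0

Solving the primal: x* = (2.1, 4.7).
  primal value c^T x* = 6.8.
Solving the dual: y* = (0, 0, 0.2, 0.2).
  dual value b^T y* = 6.8.
Strong duality: c^T x* = b^T y*. Confirmed.

6.8


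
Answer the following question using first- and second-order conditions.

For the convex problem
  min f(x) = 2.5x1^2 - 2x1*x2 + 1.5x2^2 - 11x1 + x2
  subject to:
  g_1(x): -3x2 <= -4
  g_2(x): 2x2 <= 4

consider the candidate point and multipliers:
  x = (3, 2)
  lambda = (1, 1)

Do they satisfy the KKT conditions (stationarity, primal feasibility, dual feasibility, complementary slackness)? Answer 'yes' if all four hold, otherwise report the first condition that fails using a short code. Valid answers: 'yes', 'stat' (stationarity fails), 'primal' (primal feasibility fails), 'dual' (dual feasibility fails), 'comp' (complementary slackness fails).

Gradient of f: grad f(x) = Q x + c = (0, 1)
Constraint values g_i(x) = a_i^T x - b_i:
  g_1((3, 2)) = -2
  g_2((3, 2)) = 0
Stationarity residual: grad f(x) + sum_i lambda_i a_i = (0, 0)
  -> stationarity OK
Primal feasibility (all g_i <= 0): OK
Dual feasibility (all lambda_i >= 0): OK
Complementary slackness (lambda_i * g_i(x) = 0 for all i): FAILS

Verdict: the first failing condition is complementary_slackness -> comp.

comp


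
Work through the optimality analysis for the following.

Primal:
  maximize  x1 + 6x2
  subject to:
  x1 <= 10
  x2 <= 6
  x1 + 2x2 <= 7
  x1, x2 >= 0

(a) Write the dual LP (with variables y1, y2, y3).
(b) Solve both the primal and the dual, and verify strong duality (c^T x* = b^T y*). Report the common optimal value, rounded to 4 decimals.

The standard primal-dual pair for 'max c^T x s.t. A x <= b, x >= 0' is:
  Dual:  min b^T y  s.t.  A^T y >= c,  y >= 0.

So the dual LP is:
  minimize  10y1 + 6y2 + 7y3
  subject to:
    y1 + y3 >= 1
    y2 + 2y3 >= 6
    y1, y2, y3 >= 0

Solving the primal: x* = (0, 3.5).
  primal value c^T x* = 21.
Solving the dual: y* = (0, 0, 3).
  dual value b^T y* = 21.
Strong duality: c^T x* = b^T y*. Confirmed.

21


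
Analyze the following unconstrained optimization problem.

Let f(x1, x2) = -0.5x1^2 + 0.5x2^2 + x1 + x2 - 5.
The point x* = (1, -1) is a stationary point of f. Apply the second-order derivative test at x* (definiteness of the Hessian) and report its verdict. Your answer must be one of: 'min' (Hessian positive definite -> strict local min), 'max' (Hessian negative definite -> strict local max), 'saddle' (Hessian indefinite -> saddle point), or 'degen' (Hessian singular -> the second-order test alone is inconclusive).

Compute the Hessian H = grad^2 f:
  H = [[-1, 0], [0, 1]]
Verify stationarity: grad f(x*) = H x* + g = (0, 0).
Eigenvalues of H: -1, 1.
Eigenvalues have mixed signs, so H is indefinite -> x* is a saddle point.

saddle


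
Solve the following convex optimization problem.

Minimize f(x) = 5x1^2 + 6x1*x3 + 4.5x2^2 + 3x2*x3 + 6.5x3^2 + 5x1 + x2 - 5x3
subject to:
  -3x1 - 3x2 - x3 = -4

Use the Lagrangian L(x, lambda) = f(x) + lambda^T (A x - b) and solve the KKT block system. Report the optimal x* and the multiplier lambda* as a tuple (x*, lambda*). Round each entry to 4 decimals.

Form the Lagrangian:
  L(x, lambda) = (1/2) x^T Q x + c^T x + lambda^T (A x - b)
Stationarity (grad_x L = 0): Q x + c + A^T lambda = 0.
Primal feasibility: A x = b.

This gives the KKT block system:
  [ Q   A^T ] [ x     ]   [-c ]
  [ A    0  ] [ lambda ] = [ b ]

Solving the linear system:
  x*      = (0.3333, 0.9074, 0.2778)
  lambda* = (3.3333)
  f(x*)   = 7.2593

x* = (0.3333, 0.9074, 0.2778), lambda* = (3.3333)


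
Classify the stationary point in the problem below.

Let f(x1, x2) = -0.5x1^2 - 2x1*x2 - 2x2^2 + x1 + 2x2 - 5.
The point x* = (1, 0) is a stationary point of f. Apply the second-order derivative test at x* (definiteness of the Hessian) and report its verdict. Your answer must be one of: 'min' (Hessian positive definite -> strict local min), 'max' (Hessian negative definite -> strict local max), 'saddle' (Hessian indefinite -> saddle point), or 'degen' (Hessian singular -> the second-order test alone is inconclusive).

Compute the Hessian H = grad^2 f:
  H = [[-1, -2], [-2, -4]]
Verify stationarity: grad f(x*) = H x* + g = (0, 0).
Eigenvalues of H: -5, 0.
H has a zero eigenvalue (singular; negative semidefinite but not definite), so H is neither positive definite, negative definite, nor indefinite. The second-order test alone is inconclusive -> degen.
(Indeed, f is constant along the null direction of H through x*, so x* is not a strict local extremum.)

degen


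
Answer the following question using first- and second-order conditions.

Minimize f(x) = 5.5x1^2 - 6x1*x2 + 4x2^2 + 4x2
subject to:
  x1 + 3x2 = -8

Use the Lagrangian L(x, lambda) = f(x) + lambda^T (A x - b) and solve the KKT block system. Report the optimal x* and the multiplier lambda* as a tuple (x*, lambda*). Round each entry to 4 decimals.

Form the Lagrangian:
  L(x, lambda) = (1/2) x^T Q x + c^T x + lambda^T (A x - b)
Stationarity (grad_x L = 0): Q x + c + A^T lambda = 0.
Primal feasibility: A x = b.

This gives the KKT block system:
  [ Q   A^T ] [ x     ]   [-c ]
  [ A    0  ] [ lambda ] = [ b ]

Solving the linear system:
  x*      = (-1.3706, -2.2098)
  lambda* = (1.8182)
  f(x*)   = 2.8531

x* = (-1.3706, -2.2098), lambda* = (1.8182)
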